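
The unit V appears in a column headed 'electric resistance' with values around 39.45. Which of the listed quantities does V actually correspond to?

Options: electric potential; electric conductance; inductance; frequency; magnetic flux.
electric potential

electric resistance should have units dimensionally equivalent to kg * m^2 / (A^2 * s^3) (e.g. Ω).
The given unit 'V' reduces to kg * m^2 / (A * s^3). Of the listed options, that is the dimensionality of electric potential.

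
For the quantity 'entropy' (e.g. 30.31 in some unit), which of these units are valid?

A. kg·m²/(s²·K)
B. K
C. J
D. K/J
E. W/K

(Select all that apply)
A

entropy has SI base units: kg * m^2 / (s^2 * K)

Checking each option against kg * m^2 / (s^2 * K):
  A. kg·m²/(s²·K): ✓ matches
  B. K: ✗ does not match
  C. J: ✗ does not match
  D. K/J: ✗ does not match
  E. W/K: ✗ does not match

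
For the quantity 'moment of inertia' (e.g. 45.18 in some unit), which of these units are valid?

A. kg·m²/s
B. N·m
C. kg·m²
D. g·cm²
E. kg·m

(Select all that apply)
C, D

moment of inertia has SI base units: kg * m^2

Checking each option against kg * m^2:
  A. kg·m²/s: ✗ does not match
  B. N·m: ✗ does not match
  C. kg·m²: ✓ matches
  D. g·cm²: ✓ matches
  E. kg·m: ✗ does not match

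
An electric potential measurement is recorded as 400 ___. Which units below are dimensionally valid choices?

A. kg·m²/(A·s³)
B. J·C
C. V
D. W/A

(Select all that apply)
A, C, D

electric potential has SI base units: kg * m^2 / (A * s^3)

Checking each option against kg * m^2 / (A * s^3):
  A. kg·m²/(A·s³): ✓ matches
  B. J·C: ✗ does not match
  C. V: ✓ matches
  D. W/A: ✓ matches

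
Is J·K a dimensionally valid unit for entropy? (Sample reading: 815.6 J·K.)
No

entropy has SI base units: kg * m^2 / (s^2 * K)
J·K does NOT reduce to kg * m^2 / (s^2 * K); a valid unit for entropy would be e.g. J/K.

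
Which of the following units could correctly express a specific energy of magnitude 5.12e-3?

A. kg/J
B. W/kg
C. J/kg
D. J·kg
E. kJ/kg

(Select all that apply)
C, E

specific energy has SI base units: m^2 / s^2

Checking each option against m^2 / s^2:
  A. kg/J: ✗ does not match
  B. W/kg: ✗ does not match
  C. J/kg: ✓ matches
  D. J·kg: ✗ does not match
  E. kJ/kg: ✓ matches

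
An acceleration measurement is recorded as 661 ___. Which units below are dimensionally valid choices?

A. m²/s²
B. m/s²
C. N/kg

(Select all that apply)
B, C

acceleration has SI base units: m / s^2

Checking each option against m / s^2:
  A. m²/s²: ✗ does not match
  B. m/s²: ✓ matches
  C. N/kg: ✓ matches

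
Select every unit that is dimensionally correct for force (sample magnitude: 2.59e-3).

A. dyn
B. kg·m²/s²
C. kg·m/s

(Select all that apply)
A

force has SI base units: kg * m / s^2

Checking each option against kg * m / s^2:
  A. dyn: ✓ matches
  B. kg·m²/s²: ✗ does not match
  C. kg·m/s: ✗ does not match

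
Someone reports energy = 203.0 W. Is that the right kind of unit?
No

energy has SI base units: kg * m^2 / s^2
W does NOT reduce to kg * m^2 / s^2; a valid unit for energy would be e.g. J.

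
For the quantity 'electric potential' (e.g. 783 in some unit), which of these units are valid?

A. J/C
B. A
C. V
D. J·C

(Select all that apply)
A, C

electric potential has SI base units: kg * m^2 / (A * s^3)

Checking each option against kg * m^2 / (A * s^3):
  A. J/C: ✓ matches
  B. A: ✗ does not match
  C. V: ✓ matches
  D. J·C: ✗ does not match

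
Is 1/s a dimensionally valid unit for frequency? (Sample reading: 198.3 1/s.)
Yes

frequency has SI base units: 1 / s
1/s reduces to the same SI base units, so it is a valid unit for frequency.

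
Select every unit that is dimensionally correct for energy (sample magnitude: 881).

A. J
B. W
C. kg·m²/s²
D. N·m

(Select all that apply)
A, C, D

energy has SI base units: kg * m^2 / s^2

Checking each option against kg * m^2 / s^2:
  A. J: ✓ matches
  B. W: ✗ does not match
  C. kg·m²/s²: ✓ matches
  D. N·m: ✓ matches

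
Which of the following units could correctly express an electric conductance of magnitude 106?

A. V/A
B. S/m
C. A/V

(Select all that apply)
C

electric conductance has SI base units: A^2 * s^3 / (kg * m^2)

Checking each option against A^2 * s^3 / (kg * m^2):
  A. V/A: ✗ does not match
  B. S/m: ✗ does not match
  C. A/V: ✓ matches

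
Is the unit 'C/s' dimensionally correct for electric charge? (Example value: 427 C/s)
No

electric charge has SI base units: A * s
C/s does NOT reduce to A * s; a valid unit for electric charge would be e.g. C.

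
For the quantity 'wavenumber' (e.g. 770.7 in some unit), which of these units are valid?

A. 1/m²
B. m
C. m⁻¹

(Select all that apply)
C

wavenumber has SI base units: 1 / m

Checking each option against 1 / m:
  A. 1/m²: ✗ does not match
  B. m: ✗ does not match
  C. m⁻¹: ✓ matches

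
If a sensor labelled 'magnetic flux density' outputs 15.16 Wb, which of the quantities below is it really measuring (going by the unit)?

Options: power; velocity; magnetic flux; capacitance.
magnetic flux

magnetic flux density should have units dimensionally equivalent to kg / (A * s^2) (e.g. T).
The given unit 'Wb' reduces to kg * m^2 / (A * s^2). Of the listed options, that is the dimensionality of magnetic flux.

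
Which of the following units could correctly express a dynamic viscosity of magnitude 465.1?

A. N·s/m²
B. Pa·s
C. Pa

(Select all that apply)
A, B

dynamic viscosity has SI base units: kg / (m * s)

Checking each option against kg / (m * s):
  A. N·s/m²: ✓ matches
  B. Pa·s: ✓ matches
  C. Pa: ✗ does not match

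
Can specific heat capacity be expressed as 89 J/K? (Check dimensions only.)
No

specific heat capacity has SI base units: m^2 / (s^2 * K)
J/K does NOT reduce to m^2 / (s^2 * K); a valid unit for specific heat capacity would be e.g. J/(kg·K).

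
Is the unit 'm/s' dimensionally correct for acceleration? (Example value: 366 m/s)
No

acceleration has SI base units: m / s^2
m/s does NOT reduce to m / s^2; a valid unit for acceleration would be e.g. m/s².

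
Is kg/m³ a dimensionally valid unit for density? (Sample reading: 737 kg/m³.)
Yes

density has SI base units: kg / m^3
kg/m³ reduces to the same SI base units, so it is a valid unit for density.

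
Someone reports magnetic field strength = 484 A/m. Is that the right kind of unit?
Yes

magnetic field strength has SI base units: A / m
A/m reduces to the same SI base units, so it is a valid unit for magnetic field strength.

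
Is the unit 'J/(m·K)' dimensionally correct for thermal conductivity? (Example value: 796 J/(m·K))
No

thermal conductivity has SI base units: kg * m / (s^3 * K)
J/(m·K) does NOT reduce to kg * m / (s^3 * K); a valid unit for thermal conductivity would be e.g. W/(m·K).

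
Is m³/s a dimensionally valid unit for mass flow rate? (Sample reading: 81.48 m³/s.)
No

mass flow rate has SI base units: kg / s
m³/s does NOT reduce to kg / s; a valid unit for mass flow rate would be e.g. kg/s.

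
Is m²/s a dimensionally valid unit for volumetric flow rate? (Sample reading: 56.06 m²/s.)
No

volumetric flow rate has SI base units: m^3 / s
m²/s does NOT reduce to m^3 / s; a valid unit for volumetric flow rate would be e.g. m³/s.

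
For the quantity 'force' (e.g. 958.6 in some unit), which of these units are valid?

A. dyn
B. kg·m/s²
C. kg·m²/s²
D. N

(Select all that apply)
A, B, D

force has SI base units: kg * m / s^2

Checking each option against kg * m / s^2:
  A. dyn: ✓ matches
  B. kg·m/s²: ✓ matches
  C. kg·m²/s²: ✗ does not match
  D. N: ✓ matches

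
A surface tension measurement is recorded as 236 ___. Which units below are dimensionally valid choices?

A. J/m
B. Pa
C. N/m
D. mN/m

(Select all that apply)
C, D

surface tension has SI base units: kg / s^2

Checking each option against kg / s^2:
  A. J/m: ✗ does not match
  B. Pa: ✗ does not match
  C. N/m: ✓ matches
  D. mN/m: ✓ matches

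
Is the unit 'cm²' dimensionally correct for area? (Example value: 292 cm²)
Yes

area has SI base units: m^2
cm² reduces to the same SI base units, so it is a valid unit for area.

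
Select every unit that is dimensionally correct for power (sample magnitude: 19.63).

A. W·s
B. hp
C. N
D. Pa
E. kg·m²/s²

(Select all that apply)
B

power has SI base units: kg * m^2 / s^3

Checking each option against kg * m^2 / s^3:
  A. W·s: ✗ does not match
  B. hp: ✓ matches
  C. N: ✗ does not match
  D. Pa: ✗ does not match
  E. kg·m²/s²: ✗ does not match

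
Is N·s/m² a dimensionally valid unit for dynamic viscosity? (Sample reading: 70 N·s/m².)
Yes

dynamic viscosity has SI base units: kg / (m * s)
N·s/m² reduces to the same SI base units, so it is a valid unit for dynamic viscosity.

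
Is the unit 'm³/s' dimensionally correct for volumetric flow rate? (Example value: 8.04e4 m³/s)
Yes

volumetric flow rate has SI base units: m^3 / s
m³/s reduces to the same SI base units, so it is a valid unit for volumetric flow rate.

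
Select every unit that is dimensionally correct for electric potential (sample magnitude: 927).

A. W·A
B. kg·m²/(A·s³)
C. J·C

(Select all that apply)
B

electric potential has SI base units: kg * m^2 / (A * s^3)

Checking each option against kg * m^2 / (A * s^3):
  A. W·A: ✗ does not match
  B. kg·m²/(A·s³): ✓ matches
  C. J·C: ✗ does not match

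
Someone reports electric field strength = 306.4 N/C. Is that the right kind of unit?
Yes

electric field strength has SI base units: kg * m / (A * s^3)
N/C reduces to the same SI base units, so it is a valid unit for electric field strength.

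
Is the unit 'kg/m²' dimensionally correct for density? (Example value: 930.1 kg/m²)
No

density has SI base units: kg / m^3
kg/m² does NOT reduce to kg / m^3; a valid unit for density would be e.g. kg/m³.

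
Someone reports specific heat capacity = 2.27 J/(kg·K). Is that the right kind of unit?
Yes

specific heat capacity has SI base units: m^2 / (s^2 * K)
J/(kg·K) reduces to the same SI base units, so it is a valid unit for specific heat capacity.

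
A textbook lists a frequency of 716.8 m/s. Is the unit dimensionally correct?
No

frequency has SI base units: 1 / s
m/s does NOT reduce to 1 / s; a valid unit for frequency would be e.g. Hz.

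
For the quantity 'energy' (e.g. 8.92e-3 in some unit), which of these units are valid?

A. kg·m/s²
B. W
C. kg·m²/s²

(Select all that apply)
C

energy has SI base units: kg * m^2 / s^2

Checking each option against kg * m^2 / s^2:
  A. kg·m/s²: ✗ does not match
  B. W: ✗ does not match
  C. kg·m²/s²: ✓ matches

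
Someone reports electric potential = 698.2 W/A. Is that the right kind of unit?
Yes

electric potential has SI base units: kg * m^2 / (A * s^3)
W/A reduces to the same SI base units, so it is a valid unit for electric potential.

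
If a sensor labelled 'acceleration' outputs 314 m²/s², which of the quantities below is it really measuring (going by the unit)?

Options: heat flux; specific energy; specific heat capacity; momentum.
specific energy

acceleration should have units dimensionally equivalent to m / s^2 (e.g. m/s²).
The given unit 'm²/s²' reduces to m^2 / s^2. Of the listed options, that is the dimensionality of specific energy.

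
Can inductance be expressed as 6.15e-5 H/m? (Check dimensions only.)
No

inductance has SI base units: kg * m^2 / (A^2 * s^2)
H/m does NOT reduce to kg * m^2 / (A^2 * s^2); a valid unit for inductance would be e.g. H.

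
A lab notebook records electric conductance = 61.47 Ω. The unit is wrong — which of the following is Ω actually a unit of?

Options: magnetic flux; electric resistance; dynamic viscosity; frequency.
electric resistance

electric conductance should have units dimensionally equivalent to A^2 * s^3 / (kg * m^2) (e.g. S).
The given unit 'Ω' reduces to kg * m^2 / (A^2 * s^3). Of the listed options, that is the dimensionality of electric resistance.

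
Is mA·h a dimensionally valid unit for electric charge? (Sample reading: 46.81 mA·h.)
Yes

electric charge has SI base units: A * s
mA·h reduces to the same SI base units, so it is a valid unit for electric charge.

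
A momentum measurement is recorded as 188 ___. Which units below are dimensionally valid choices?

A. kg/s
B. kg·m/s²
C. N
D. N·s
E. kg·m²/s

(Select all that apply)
D

momentum has SI base units: kg * m / s

Checking each option against kg * m / s:
  A. kg/s: ✗ does not match
  B. kg·m/s²: ✗ does not match
  C. N: ✗ does not match
  D. N·s: ✓ matches
  E. kg·m²/s: ✗ does not match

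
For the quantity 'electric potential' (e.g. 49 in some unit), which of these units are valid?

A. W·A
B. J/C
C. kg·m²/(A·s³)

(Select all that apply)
B, C

electric potential has SI base units: kg * m^2 / (A * s^3)

Checking each option against kg * m^2 / (A * s^3):
  A. W·A: ✗ does not match
  B. J/C: ✓ matches
  C. kg·m²/(A·s³): ✓ matches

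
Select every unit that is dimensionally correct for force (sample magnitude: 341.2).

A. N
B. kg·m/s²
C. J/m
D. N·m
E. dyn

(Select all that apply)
A, B, C, E

force has SI base units: kg * m / s^2

Checking each option against kg * m / s^2:
  A. N: ✓ matches
  B. kg·m/s²: ✓ matches
  C. J/m: ✓ matches
  D. N·m: ✗ does not match
  E. dyn: ✓ matches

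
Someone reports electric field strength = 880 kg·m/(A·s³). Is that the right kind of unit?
Yes

electric field strength has SI base units: kg * m / (A * s^3)
kg·m/(A·s³) reduces to the same SI base units, so it is a valid unit for electric field strength.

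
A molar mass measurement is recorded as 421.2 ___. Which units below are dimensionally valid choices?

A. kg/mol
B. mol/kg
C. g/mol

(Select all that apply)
A, C

molar mass has SI base units: kg / mol

Checking each option against kg / mol:
  A. kg/mol: ✓ matches
  B. mol/kg: ✗ does not match
  C. g/mol: ✓ matches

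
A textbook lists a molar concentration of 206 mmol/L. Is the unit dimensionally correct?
Yes

molar concentration has SI base units: mol / m^3
mmol/L reduces to the same SI base units, so it is a valid unit for molar concentration.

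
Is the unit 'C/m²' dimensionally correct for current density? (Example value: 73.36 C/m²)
No

current density has SI base units: A / m^2
C/m² does NOT reduce to A / m^2; a valid unit for current density would be e.g. A/m².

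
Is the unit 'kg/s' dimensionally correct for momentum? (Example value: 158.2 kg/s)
No

momentum has SI base units: kg * m / s
kg/s does NOT reduce to kg * m / s; a valid unit for momentum would be e.g. kg·m/s.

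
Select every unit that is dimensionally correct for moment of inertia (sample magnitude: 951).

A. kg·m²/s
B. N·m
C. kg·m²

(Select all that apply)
C

moment of inertia has SI base units: kg * m^2

Checking each option against kg * m^2:
  A. kg·m²/s: ✗ does not match
  B. N·m: ✗ does not match
  C. kg·m²: ✓ matches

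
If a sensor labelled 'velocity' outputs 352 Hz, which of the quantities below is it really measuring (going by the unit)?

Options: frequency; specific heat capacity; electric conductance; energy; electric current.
frequency

velocity should have units dimensionally equivalent to m / s (e.g. m/s).
The given unit 'Hz' reduces to 1 / s. Of the listed options, that is the dimensionality of frequency.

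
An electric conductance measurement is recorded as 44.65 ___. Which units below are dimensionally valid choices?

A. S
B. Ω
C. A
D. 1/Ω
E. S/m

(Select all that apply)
A, D

electric conductance has SI base units: A^2 * s^3 / (kg * m^2)

Checking each option against A^2 * s^3 / (kg * m^2):
  A. S: ✓ matches
  B. Ω: ✗ does not match
  C. A: ✗ does not match
  D. 1/Ω: ✓ matches
  E. S/m: ✗ does not match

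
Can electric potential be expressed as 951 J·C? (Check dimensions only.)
No

electric potential has SI base units: kg * m^2 / (A * s^3)
J·C does NOT reduce to kg * m^2 / (A * s^3); a valid unit for electric potential would be e.g. V.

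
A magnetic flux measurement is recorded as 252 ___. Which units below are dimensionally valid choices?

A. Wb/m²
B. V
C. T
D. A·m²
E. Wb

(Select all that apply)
E

magnetic flux has SI base units: kg * m^2 / (A * s^2)

Checking each option against kg * m^2 / (A * s^2):
  A. Wb/m²: ✗ does not match
  B. V: ✗ does not match
  C. T: ✗ does not match
  D. A·m²: ✗ does not match
  E. Wb: ✓ matches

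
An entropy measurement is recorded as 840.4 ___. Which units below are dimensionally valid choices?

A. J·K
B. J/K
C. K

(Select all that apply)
B

entropy has SI base units: kg * m^2 / (s^2 * K)

Checking each option against kg * m^2 / (s^2 * K):
  A. J·K: ✗ does not match
  B. J/K: ✓ matches
  C. K: ✗ does not match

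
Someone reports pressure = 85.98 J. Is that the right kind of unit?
No

pressure has SI base units: kg / (m * s^2)
J does NOT reduce to kg / (m * s^2); a valid unit for pressure would be e.g. Pa.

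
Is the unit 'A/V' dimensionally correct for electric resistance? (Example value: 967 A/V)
No

electric resistance has SI base units: kg * m^2 / (A^2 * s^3)
A/V does NOT reduce to kg * m^2 / (A^2 * s^3); a valid unit for electric resistance would be e.g. Ω.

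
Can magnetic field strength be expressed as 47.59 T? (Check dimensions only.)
No

magnetic field strength has SI base units: A / m
T does NOT reduce to A / m; a valid unit for magnetic field strength would be e.g. A/m.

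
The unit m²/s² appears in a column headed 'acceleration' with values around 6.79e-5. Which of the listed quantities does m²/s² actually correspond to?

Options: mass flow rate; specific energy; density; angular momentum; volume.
specific energy

acceleration should have units dimensionally equivalent to m / s^2 (e.g. m/s²).
The given unit 'm²/s²' reduces to m^2 / s^2. Of the listed options, that is the dimensionality of specific energy.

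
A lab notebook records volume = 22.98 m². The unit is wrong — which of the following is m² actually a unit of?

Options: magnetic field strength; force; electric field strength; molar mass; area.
area

volume should have units dimensionally equivalent to m^3 (e.g. m³).
The given unit 'm²' reduces to m^2. Of the listed options, that is the dimensionality of area.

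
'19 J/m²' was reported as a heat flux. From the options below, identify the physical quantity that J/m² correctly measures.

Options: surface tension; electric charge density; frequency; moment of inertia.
surface tension

heat flux should have units dimensionally equivalent to kg / s^3 (e.g. W/m²).
The given unit 'J/m²' reduces to kg / s^2. Of the listed options, that is the dimensionality of surface tension.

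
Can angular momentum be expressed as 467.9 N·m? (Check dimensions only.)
No

angular momentum has SI base units: kg * m^2 / s
N·m does NOT reduce to kg * m^2 / s; a valid unit for angular momentum would be e.g. kg·m²/s.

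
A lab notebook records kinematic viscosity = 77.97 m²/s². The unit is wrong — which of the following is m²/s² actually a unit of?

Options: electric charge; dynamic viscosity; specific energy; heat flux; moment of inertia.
specific energy

kinematic viscosity should have units dimensionally equivalent to m^2 / s (e.g. m²/s).
The given unit 'm²/s²' reduces to m^2 / s^2. Of the listed options, that is the dimensionality of specific energy.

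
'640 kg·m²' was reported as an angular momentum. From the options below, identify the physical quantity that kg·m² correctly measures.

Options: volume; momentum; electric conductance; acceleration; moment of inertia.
moment of inertia

angular momentum should have units dimensionally equivalent to kg * m^2 / s (e.g. kg·m²/s).
The given unit 'kg·m²' reduces to kg * m^2. Of the listed options, that is the dimensionality of moment of inertia.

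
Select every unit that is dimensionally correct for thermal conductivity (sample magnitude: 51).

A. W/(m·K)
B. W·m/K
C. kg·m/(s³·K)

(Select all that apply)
A, C

thermal conductivity has SI base units: kg * m / (s^3 * K)

Checking each option against kg * m / (s^3 * K):
  A. W/(m·K): ✓ matches
  B. W·m/K: ✗ does not match
  C. kg·m/(s³·K): ✓ matches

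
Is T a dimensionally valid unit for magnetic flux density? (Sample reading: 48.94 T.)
Yes

magnetic flux density has SI base units: kg / (A * s^2)
T reduces to the same SI base units, so it is a valid unit for magnetic flux density.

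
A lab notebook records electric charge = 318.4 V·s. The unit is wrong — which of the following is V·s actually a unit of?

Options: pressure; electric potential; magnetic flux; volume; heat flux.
magnetic flux

electric charge should have units dimensionally equivalent to A * s (e.g. C).
The given unit 'V·s' reduces to kg * m^2 / (A * s^2). Of the listed options, that is the dimensionality of magnetic flux.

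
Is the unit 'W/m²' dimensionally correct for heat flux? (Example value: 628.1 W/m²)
Yes

heat flux has SI base units: kg / s^3
W/m² reduces to the same SI base units, so it is a valid unit for heat flux.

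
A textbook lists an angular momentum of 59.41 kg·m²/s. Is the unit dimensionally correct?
Yes

angular momentum has SI base units: kg * m^2 / s
kg·m²/s reduces to the same SI base units, so it is a valid unit for angular momentum.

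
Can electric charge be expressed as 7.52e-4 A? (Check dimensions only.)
No

electric charge has SI base units: A * s
A does NOT reduce to A * s; a valid unit for electric charge would be e.g. C.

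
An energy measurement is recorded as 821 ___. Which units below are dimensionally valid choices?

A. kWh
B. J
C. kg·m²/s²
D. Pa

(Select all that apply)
A, B, C

energy has SI base units: kg * m^2 / s^2

Checking each option against kg * m^2 / s^2:
  A. kWh: ✓ matches
  B. J: ✓ matches
  C. kg·m²/s²: ✓ matches
  D. Pa: ✗ does not match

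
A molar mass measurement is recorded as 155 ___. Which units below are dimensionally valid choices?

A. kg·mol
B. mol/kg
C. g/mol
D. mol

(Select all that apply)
C

molar mass has SI base units: kg / mol

Checking each option against kg / mol:
  A. kg·mol: ✗ does not match
  B. mol/kg: ✗ does not match
  C. g/mol: ✓ matches
  D. mol: ✗ does not match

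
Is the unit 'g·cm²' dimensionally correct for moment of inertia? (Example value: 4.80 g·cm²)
Yes

moment of inertia has SI base units: kg * m^2
g·cm² reduces to the same SI base units, so it is a valid unit for moment of inertia.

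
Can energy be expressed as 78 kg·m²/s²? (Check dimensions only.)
Yes

energy has SI base units: kg * m^2 / s^2
kg·m²/s² reduces to the same SI base units, so it is a valid unit for energy.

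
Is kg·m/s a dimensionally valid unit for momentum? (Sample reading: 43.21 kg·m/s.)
Yes

momentum has SI base units: kg * m / s
kg·m/s reduces to the same SI base units, so it is a valid unit for momentum.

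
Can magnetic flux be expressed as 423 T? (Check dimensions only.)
No

magnetic flux has SI base units: kg * m^2 / (A * s^2)
T does NOT reduce to kg * m^2 / (A * s^2); a valid unit for magnetic flux would be e.g. Wb.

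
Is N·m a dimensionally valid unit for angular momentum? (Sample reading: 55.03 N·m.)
No

angular momentum has SI base units: kg * m^2 / s
N·m does NOT reduce to kg * m^2 / s; a valid unit for angular momentum would be e.g. kg·m²/s.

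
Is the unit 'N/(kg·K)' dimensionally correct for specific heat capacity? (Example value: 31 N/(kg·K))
No

specific heat capacity has SI base units: m^2 / (s^2 * K)
N/(kg·K) does NOT reduce to m^2 / (s^2 * K); a valid unit for specific heat capacity would be e.g. J/(kg·K).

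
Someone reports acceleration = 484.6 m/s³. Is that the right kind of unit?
No

acceleration has SI base units: m / s^2
m/s³ does NOT reduce to m / s^2; a valid unit for acceleration would be e.g. m/s².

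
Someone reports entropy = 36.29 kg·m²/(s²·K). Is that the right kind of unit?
Yes

entropy has SI base units: kg * m^2 / (s^2 * K)
kg·m²/(s²·K) reduces to the same SI base units, so it is a valid unit for entropy.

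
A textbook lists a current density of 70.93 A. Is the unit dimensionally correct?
No

current density has SI base units: A / m^2
A does NOT reduce to A / m^2; a valid unit for current density would be e.g. A/m².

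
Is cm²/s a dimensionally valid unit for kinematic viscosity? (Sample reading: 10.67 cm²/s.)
Yes

kinematic viscosity has SI base units: m^2 / s
cm²/s reduces to the same SI base units, so it is a valid unit for kinematic viscosity.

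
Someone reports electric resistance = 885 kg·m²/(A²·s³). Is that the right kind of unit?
Yes

electric resistance has SI base units: kg * m^2 / (A^2 * s^3)
kg·m²/(A²·s³) reduces to the same SI base units, so it is a valid unit for electric resistance.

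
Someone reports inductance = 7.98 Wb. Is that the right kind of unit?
No

inductance has SI base units: kg * m^2 / (A^2 * s^2)
Wb does NOT reduce to kg * m^2 / (A^2 * s^2); a valid unit for inductance would be e.g. H.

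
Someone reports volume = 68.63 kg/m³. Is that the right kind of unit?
No

volume has SI base units: m^3
kg/m³ does NOT reduce to m^3; a valid unit for volume would be e.g. m³.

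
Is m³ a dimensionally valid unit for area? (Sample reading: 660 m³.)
No

area has SI base units: m^2
m³ does NOT reduce to m^2; a valid unit for area would be e.g. m².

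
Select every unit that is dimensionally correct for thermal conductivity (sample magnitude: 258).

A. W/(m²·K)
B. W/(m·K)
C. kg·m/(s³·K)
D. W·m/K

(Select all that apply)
B, C

thermal conductivity has SI base units: kg * m / (s^3 * K)

Checking each option against kg * m / (s^3 * K):
  A. W/(m²·K): ✗ does not match
  B. W/(m·K): ✓ matches
  C. kg·m/(s³·K): ✓ matches
  D. W·m/K: ✗ does not match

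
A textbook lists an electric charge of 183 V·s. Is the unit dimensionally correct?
No

electric charge has SI base units: A * s
V·s does NOT reduce to A * s; a valid unit for electric charge would be e.g. C.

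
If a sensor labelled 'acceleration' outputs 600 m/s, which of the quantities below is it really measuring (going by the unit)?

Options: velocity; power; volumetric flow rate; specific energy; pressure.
velocity

acceleration should have units dimensionally equivalent to m / s^2 (e.g. m/s²).
The given unit 'm/s' reduces to m / s. Of the listed options, that is the dimensionality of velocity.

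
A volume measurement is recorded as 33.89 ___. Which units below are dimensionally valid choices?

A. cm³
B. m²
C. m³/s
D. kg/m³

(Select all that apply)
A

volume has SI base units: m^3

Checking each option against m^3:
  A. cm³: ✓ matches
  B. m²: ✗ does not match
  C. m³/s: ✗ does not match
  D. kg/m³: ✗ does not match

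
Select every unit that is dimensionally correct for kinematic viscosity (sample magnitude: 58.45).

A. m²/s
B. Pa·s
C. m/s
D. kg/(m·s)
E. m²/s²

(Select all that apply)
A

kinematic viscosity has SI base units: m^2 / s

Checking each option against m^2 / s:
  A. m²/s: ✓ matches
  B. Pa·s: ✗ does not match
  C. m/s: ✗ does not match
  D. kg/(m·s): ✗ does not match
  E. m²/s²: ✗ does not match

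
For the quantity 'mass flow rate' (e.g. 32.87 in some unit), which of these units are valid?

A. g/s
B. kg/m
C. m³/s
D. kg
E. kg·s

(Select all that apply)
A

mass flow rate has SI base units: kg / s

Checking each option against kg / s:
  A. g/s: ✓ matches
  B. kg/m: ✗ does not match
  C. m³/s: ✗ does not match
  D. kg: ✗ does not match
  E. kg·s: ✗ does not match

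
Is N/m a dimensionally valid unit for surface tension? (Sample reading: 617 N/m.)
Yes

surface tension has SI base units: kg / s^2
N/m reduces to the same SI base units, so it is a valid unit for surface tension.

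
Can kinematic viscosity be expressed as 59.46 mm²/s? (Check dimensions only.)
Yes

kinematic viscosity has SI base units: m^2 / s
mm²/s reduces to the same SI base units, so it is a valid unit for kinematic viscosity.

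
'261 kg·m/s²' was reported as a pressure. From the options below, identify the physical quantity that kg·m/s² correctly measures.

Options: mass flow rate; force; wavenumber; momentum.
force

pressure should have units dimensionally equivalent to kg / (m * s^2) (e.g. Pa).
The given unit 'kg·m/s²' reduces to kg * m / s^2. Of the listed options, that is the dimensionality of force.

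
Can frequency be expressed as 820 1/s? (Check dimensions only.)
Yes

frequency has SI base units: 1 / s
1/s reduces to the same SI base units, so it is a valid unit for frequency.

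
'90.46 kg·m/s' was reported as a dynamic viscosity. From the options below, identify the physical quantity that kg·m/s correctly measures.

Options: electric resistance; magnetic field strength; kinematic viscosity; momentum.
momentum

dynamic viscosity should have units dimensionally equivalent to kg / (m * s) (e.g. Pa·s).
The given unit 'kg·m/s' reduces to kg * m / s. Of the listed options, that is the dimensionality of momentum.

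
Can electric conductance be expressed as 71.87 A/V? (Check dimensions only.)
Yes

electric conductance has SI base units: A^2 * s^3 / (kg * m^2)
A/V reduces to the same SI base units, so it is a valid unit for electric conductance.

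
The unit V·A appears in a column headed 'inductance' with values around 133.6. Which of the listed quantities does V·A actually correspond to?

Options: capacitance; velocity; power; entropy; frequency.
power

inductance should have units dimensionally equivalent to kg * m^2 / (A^2 * s^2) (e.g. H).
The given unit 'V·A' reduces to kg * m^2 / s^3. Of the listed options, that is the dimensionality of power.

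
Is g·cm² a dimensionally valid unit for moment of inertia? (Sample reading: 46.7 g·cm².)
Yes

moment of inertia has SI base units: kg * m^2
g·cm² reduces to the same SI base units, so it is a valid unit for moment of inertia.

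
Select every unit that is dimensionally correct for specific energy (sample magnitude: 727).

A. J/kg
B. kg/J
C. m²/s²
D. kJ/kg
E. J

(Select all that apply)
A, C, D

specific energy has SI base units: m^2 / s^2

Checking each option against m^2 / s^2:
  A. J/kg: ✓ matches
  B. kg/J: ✗ does not match
  C. m²/s²: ✓ matches
  D. kJ/kg: ✓ matches
  E. J: ✗ does not match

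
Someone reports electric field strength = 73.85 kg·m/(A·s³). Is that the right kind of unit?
Yes

electric field strength has SI base units: kg * m / (A * s^3)
kg·m/(A·s³) reduces to the same SI base units, so it is a valid unit for electric field strength.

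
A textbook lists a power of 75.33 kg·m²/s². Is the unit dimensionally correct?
No

power has SI base units: kg * m^2 / s^3
kg·m²/s² does NOT reduce to kg * m^2 / s^3; a valid unit for power would be e.g. W.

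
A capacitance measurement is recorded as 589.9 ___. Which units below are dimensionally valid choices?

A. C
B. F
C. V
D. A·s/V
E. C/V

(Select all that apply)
B, D, E

capacitance has SI base units: A^2 * s^4 / (kg * m^2)

Checking each option against A^2 * s^4 / (kg * m^2):
  A. C: ✗ does not match
  B. F: ✓ matches
  C. V: ✗ does not match
  D. A·s/V: ✓ matches
  E. C/V: ✓ matches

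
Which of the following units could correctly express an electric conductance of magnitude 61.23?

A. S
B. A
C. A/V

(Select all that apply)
A, C

electric conductance has SI base units: A^2 * s^3 / (kg * m^2)

Checking each option against A^2 * s^3 / (kg * m^2):
  A. S: ✓ matches
  B. A: ✗ does not match
  C. A/V: ✓ matches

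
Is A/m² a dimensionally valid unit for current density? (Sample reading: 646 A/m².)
Yes

current density has SI base units: A / m^2
A/m² reduces to the same SI base units, so it is a valid unit for current density.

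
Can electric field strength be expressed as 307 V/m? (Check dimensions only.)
Yes

electric field strength has SI base units: kg * m / (A * s^3)
V/m reduces to the same SI base units, so it is a valid unit for electric field strength.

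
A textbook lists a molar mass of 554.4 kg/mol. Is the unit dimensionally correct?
Yes

molar mass has SI base units: kg / mol
kg/mol reduces to the same SI base units, so it is a valid unit for molar mass.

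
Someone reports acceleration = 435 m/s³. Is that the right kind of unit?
No

acceleration has SI base units: m / s^2
m/s³ does NOT reduce to m / s^2; a valid unit for acceleration would be e.g. m/s².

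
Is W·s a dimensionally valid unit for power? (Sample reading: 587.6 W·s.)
No

power has SI base units: kg * m^2 / s^3
W·s does NOT reduce to kg * m^2 / s^3; a valid unit for power would be e.g. W.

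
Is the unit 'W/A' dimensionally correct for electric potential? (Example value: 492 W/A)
Yes

electric potential has SI base units: kg * m^2 / (A * s^3)
W/A reduces to the same SI base units, so it is a valid unit for electric potential.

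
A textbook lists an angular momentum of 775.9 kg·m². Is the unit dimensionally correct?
No

angular momentum has SI base units: kg * m^2 / s
kg·m² does NOT reduce to kg * m^2 / s; a valid unit for angular momentum would be e.g. kg·m²/s.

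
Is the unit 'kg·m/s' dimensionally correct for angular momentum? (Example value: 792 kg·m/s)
No

angular momentum has SI base units: kg * m^2 / s
kg·m/s does NOT reduce to kg * m^2 / s; a valid unit for angular momentum would be e.g. kg·m²/s.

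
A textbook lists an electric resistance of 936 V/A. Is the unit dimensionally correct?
Yes

electric resistance has SI base units: kg * m^2 / (A^2 * s^3)
V/A reduces to the same SI base units, so it is a valid unit for electric resistance.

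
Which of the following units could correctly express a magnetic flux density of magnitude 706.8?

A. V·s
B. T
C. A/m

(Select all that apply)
B

magnetic flux density has SI base units: kg / (A * s^2)

Checking each option against kg / (A * s^2):
  A. V·s: ✗ does not match
  B. T: ✓ matches
  C. A/m: ✗ does not match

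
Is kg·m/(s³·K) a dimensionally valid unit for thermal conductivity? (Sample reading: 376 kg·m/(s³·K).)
Yes

thermal conductivity has SI base units: kg * m / (s^3 * K)
kg·m/(s³·K) reduces to the same SI base units, so it is a valid unit for thermal conductivity.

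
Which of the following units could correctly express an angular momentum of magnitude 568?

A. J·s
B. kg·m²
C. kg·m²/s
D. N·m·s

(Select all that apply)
A, C, D

angular momentum has SI base units: kg * m^2 / s

Checking each option against kg * m^2 / s:
  A. J·s: ✓ matches
  B. kg·m²: ✗ does not match
  C. kg·m²/s: ✓ matches
  D. N·m·s: ✓ matches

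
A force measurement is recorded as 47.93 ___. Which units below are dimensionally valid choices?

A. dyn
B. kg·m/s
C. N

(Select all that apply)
A, C

force has SI base units: kg * m / s^2

Checking each option against kg * m / s^2:
  A. dyn: ✓ matches
  B. kg·m/s: ✗ does not match
  C. N: ✓ matches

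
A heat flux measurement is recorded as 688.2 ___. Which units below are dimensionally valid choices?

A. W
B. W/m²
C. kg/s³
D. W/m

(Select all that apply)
B, C

heat flux has SI base units: kg / s^3

Checking each option against kg / s^3:
  A. W: ✗ does not match
  B. W/m²: ✓ matches
  C. kg/s³: ✓ matches
  D. W/m: ✗ does not match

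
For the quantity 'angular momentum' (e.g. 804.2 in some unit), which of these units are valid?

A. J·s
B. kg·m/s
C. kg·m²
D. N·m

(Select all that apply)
A

angular momentum has SI base units: kg * m^2 / s

Checking each option against kg * m^2 / s:
  A. J·s: ✓ matches
  B. kg·m/s: ✗ does not match
  C. kg·m²: ✗ does not match
  D. N·m: ✗ does not match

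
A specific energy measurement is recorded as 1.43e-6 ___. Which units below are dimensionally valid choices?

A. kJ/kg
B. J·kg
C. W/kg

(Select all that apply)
A

specific energy has SI base units: m^2 / s^2

Checking each option against m^2 / s^2:
  A. kJ/kg: ✓ matches
  B. J·kg: ✗ does not match
  C. W/kg: ✗ does not match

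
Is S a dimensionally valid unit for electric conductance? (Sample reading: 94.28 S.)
Yes

electric conductance has SI base units: A^2 * s^3 / (kg * m^2)
S reduces to the same SI base units, so it is a valid unit for electric conductance.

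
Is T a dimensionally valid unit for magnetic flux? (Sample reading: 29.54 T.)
No

magnetic flux has SI base units: kg * m^2 / (A * s^2)
T does NOT reduce to kg * m^2 / (A * s^2); a valid unit for magnetic flux would be e.g. Wb.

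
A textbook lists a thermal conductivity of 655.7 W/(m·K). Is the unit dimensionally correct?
Yes

thermal conductivity has SI base units: kg * m / (s^3 * K)
W/(m·K) reduces to the same SI base units, so it is a valid unit for thermal conductivity.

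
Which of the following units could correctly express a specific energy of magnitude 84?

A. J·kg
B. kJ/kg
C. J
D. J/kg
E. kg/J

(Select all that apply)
B, D

specific energy has SI base units: m^2 / s^2

Checking each option against m^2 / s^2:
  A. J·kg: ✗ does not match
  B. kJ/kg: ✓ matches
  C. J: ✗ does not match
  D. J/kg: ✓ matches
  E. kg/J: ✗ does not match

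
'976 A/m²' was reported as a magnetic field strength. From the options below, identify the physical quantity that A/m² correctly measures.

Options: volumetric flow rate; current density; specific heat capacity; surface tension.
current density

magnetic field strength should have units dimensionally equivalent to A / m (e.g. A/m).
The given unit 'A/m²' reduces to A / m^2. Of the listed options, that is the dimensionality of current density.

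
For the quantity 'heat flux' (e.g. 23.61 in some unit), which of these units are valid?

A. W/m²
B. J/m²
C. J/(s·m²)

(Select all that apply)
A, C

heat flux has SI base units: kg / s^3

Checking each option against kg / s^3:
  A. W/m²: ✓ matches
  B. J/m²: ✗ does not match
  C. J/(s·m²): ✓ matches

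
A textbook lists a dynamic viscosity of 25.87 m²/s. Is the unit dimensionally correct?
No

dynamic viscosity has SI base units: kg / (m * s)
m²/s does NOT reduce to kg / (m * s); a valid unit for dynamic viscosity would be e.g. Pa·s.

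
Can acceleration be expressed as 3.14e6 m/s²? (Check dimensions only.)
Yes

acceleration has SI base units: m / s^2
m/s² reduces to the same SI base units, so it is a valid unit for acceleration.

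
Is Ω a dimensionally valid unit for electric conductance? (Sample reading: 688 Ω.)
No

electric conductance has SI base units: A^2 * s^3 / (kg * m^2)
Ω does NOT reduce to A^2 * s^3 / (kg * m^2); a valid unit for electric conductance would be e.g. S.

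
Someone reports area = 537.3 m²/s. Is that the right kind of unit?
No

area has SI base units: m^2
m²/s does NOT reduce to m^2; a valid unit for area would be e.g. m².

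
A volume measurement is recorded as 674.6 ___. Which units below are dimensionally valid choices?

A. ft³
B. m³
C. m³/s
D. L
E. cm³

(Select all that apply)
A, B, D, E

volume has SI base units: m^3

Checking each option against m^3:
  A. ft³: ✓ matches
  B. m³: ✓ matches
  C. m³/s: ✗ does not match
  D. L: ✓ matches
  E. cm³: ✓ matches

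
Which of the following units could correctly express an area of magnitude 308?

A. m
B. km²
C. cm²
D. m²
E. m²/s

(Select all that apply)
B, C, D

area has SI base units: m^2

Checking each option against m^2:
  A. m: ✗ does not match
  B. km²: ✓ matches
  C. cm²: ✓ matches
  D. m²: ✓ matches
  E. m²/s: ✗ does not match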